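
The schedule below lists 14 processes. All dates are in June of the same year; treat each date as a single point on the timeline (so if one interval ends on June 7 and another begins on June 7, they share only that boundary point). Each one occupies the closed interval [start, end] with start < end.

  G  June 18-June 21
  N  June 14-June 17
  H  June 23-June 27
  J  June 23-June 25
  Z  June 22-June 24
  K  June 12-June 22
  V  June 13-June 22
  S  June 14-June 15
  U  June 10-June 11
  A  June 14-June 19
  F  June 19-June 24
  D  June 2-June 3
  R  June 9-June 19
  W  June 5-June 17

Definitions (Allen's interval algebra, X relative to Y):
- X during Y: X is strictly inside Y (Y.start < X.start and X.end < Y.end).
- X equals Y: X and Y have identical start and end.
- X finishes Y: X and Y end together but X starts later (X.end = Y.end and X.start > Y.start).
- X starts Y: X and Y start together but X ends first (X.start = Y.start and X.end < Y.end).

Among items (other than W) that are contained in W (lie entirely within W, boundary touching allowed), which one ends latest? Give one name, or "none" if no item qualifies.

Target W = [June 5, June 17].
A [June 14, June 19] → overlapped-by → excluded.
D [June 2, June 3] → before → excluded.
F [June 19, June 24] → after → excluded.
G [June 18, June 21] → after → excluded.
H [June 23, June 27] → after → excluded.
J [June 23, June 25] → after → excluded.
K [June 12, June 22] → overlapped-by → excluded.
N [June 14, June 17] → finishes → candidate.
R [June 9, June 19] → overlapped-by → excluded.
S [June 14, June 15] → during → candidate.
U [June 10, June 11] → during → candidate.
V [June 13, June 22] → overlapped-by → excluded.
Z [June 22, June 24] → after → excluded.
Among candidates, latest end is June 17 → N.

N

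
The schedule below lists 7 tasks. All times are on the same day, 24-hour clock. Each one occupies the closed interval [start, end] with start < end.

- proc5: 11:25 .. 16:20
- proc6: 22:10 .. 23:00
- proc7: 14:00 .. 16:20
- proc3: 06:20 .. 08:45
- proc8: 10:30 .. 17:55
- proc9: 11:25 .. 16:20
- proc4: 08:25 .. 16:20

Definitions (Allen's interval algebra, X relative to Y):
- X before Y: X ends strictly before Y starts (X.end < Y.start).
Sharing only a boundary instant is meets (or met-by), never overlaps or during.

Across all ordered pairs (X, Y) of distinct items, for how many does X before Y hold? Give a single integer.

10

Checking all 42 ordered pairs for relation 'before'; matching pairs in alphabetical order:
(proc3, proc5): proc3 before proc5 ✓
(proc3, proc6): proc3 before proc6 ✓
(proc3, proc7): proc3 before proc7 ✓
(proc3, proc8): proc3 before proc8 ✓
(proc3, proc9): proc3 before proc9 ✓
(proc4, proc6): proc4 before proc6 ✓
(proc5, proc6): proc5 before proc6 ✓
(proc7, proc6): proc7 before proc6 ✓
(proc8, proc6): proc8 before proc6 ✓
(proc9, proc6): proc9 before proc6 ✓
Count: 10.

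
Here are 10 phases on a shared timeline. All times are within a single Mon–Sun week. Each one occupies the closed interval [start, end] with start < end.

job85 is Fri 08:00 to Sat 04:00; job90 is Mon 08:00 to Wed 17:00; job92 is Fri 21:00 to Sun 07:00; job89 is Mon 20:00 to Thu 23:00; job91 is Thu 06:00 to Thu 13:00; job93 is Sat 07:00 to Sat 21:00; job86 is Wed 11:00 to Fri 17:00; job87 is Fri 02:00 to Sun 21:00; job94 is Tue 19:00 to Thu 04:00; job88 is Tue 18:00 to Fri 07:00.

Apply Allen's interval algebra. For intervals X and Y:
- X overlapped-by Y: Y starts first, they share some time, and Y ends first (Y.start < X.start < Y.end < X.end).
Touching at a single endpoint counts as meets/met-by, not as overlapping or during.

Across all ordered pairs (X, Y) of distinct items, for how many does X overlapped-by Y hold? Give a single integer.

Checking all 90 ordered pairs for relation 'overlapped-by'; matching pairs in alphabetical order:
(job85, job86): job85 overlapped-by job86 ✓
(job86, job88): job86 overlapped-by job88 ✓
(job86, job89): job86 overlapped-by job89 ✓
(job86, job90): job86 overlapped-by job90 ✓
(job86, job94): job86 overlapped-by job94 ✓
(job87, job86): job87 overlapped-by job86 ✓
(job87, job88): job87 overlapped-by job88 ✓
(job88, job89): job88 overlapped-by job89 ✓
(job88, job90): job88 overlapped-by job90 ✓
(job89, job90): job89 overlapped-by job90 ✓
(job92, job85): job92 overlapped-by job85 ✓
(job94, job90): job94 overlapped-by job90 ✓
Count: 12.

12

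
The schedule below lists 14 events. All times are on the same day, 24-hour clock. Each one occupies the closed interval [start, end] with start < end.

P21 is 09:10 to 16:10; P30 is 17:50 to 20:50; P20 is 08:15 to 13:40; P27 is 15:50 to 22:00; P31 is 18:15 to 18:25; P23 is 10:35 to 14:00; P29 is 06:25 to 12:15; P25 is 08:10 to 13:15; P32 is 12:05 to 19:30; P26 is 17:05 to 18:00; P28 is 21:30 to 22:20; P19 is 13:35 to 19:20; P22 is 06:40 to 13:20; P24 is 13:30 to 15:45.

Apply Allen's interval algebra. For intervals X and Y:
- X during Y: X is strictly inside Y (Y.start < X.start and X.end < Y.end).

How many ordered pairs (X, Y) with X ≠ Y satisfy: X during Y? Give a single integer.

Checking all 182 ordered pairs for relation 'during'; matching pairs in alphabetical order:
(P19, P32): P19 during P32 ✓
(P23, P21): P23 during P21 ✓
(P24, P21): P24 during P21 ✓
(P24, P32): P24 during P32 ✓
(P25, P22): P25 during P22 ✓
(P26, P19): P26 during P19 ✓
(P26, P27): P26 during P27 ✓
(P26, P32): P26 during P32 ✓
(P30, P27): P30 during P27 ✓
(P31, P19): P31 during P19 ✓
(P31, P27): P31 during P27 ✓
(P31, P30): P31 during P30 ✓
(P31, P32): P31 during P32 ✓
Count: 13.

13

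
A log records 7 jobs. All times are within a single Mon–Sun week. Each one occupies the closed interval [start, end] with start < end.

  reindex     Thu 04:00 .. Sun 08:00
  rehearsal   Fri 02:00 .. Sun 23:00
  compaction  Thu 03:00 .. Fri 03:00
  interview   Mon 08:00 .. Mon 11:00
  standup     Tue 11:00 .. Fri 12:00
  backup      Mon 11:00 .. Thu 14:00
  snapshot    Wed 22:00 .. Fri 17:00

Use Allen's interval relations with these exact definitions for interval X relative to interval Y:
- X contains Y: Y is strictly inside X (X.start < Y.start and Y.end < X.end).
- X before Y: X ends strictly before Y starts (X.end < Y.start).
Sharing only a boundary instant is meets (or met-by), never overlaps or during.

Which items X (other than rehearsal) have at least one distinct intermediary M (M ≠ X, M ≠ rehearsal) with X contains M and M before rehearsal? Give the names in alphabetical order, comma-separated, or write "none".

Target rehearsal = [Fri 02:00, Sun 23:00].
Intermediaries M with M before rehearsal: backup, interview.
Via backup — items with X contains backup: none.
Via interview — items with X contains interview: none.
Union: none.

none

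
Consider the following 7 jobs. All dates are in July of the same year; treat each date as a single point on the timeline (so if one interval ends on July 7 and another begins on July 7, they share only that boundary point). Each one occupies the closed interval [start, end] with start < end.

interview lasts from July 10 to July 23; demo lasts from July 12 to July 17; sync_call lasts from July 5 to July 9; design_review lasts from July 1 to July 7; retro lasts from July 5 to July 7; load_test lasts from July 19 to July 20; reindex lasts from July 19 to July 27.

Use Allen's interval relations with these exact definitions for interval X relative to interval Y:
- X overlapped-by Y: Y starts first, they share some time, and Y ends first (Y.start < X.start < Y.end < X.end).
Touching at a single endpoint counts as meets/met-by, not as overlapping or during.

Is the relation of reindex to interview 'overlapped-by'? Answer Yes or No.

reindex = [July 19, July 27], interview = [July 10, July 23].
Actual relation of reindex to interview: overlapped-by.
Asked whether 'overlapped-by' holds → Yes.

Yes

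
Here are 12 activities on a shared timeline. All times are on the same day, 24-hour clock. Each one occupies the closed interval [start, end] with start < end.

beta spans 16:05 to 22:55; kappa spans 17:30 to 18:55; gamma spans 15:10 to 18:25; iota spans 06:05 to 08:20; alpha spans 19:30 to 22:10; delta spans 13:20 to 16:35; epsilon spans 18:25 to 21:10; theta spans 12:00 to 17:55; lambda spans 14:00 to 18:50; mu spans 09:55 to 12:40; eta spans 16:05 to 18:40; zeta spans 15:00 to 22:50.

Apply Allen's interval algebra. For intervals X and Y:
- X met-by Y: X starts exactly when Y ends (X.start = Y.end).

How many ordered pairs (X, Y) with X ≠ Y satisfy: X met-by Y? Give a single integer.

Checking all 132 ordered pairs for relation 'met-by'; matching pairs in alphabetical order:
(epsilon, gamma): epsilon met-by gamma ✓
Count: 1.

1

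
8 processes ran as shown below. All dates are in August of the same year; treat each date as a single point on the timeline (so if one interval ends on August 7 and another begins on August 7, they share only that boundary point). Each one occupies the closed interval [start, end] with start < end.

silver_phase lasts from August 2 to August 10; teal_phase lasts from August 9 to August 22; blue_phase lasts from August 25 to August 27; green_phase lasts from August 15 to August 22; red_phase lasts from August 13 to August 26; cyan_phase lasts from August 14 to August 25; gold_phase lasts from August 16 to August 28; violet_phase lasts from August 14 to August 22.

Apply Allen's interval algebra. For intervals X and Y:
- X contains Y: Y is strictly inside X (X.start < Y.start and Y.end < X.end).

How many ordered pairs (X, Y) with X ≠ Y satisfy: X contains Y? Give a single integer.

5

Checking all 56 ordered pairs for relation 'contains'; matching pairs in alphabetical order:
(cyan_phase, green_phase): cyan_phase contains green_phase ✓
(gold_phase, blue_phase): gold_phase contains blue_phase ✓
(red_phase, cyan_phase): red_phase contains cyan_phase ✓
(red_phase, green_phase): red_phase contains green_phase ✓
(red_phase, violet_phase): red_phase contains violet_phase ✓
Count: 5.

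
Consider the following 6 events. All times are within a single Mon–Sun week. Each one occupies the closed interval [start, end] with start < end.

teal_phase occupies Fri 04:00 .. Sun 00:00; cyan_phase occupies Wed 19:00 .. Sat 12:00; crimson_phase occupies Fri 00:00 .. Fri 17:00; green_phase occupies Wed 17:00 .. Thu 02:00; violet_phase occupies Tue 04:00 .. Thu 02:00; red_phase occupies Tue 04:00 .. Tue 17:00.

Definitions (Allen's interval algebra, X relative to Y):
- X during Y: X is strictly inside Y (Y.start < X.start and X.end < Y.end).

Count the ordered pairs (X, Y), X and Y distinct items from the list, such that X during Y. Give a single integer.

1

Checking all 30 ordered pairs for relation 'during'; matching pairs in alphabetical order:
(crimson_phase, cyan_phase): crimson_phase during cyan_phase ✓
Count: 1.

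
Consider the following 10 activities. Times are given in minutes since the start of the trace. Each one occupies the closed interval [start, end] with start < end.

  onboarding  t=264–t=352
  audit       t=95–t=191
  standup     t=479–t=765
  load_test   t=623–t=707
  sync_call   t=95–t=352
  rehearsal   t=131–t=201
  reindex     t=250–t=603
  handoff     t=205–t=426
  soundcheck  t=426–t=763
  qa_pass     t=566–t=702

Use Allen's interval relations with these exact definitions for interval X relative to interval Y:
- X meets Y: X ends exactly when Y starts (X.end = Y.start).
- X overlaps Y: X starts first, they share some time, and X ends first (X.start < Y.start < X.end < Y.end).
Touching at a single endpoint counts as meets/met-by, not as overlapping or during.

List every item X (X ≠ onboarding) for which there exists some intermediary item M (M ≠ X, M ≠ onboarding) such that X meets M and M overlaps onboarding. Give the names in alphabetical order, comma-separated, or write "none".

Target onboarding = [t=264, t=352].
Intermediaries M with M overlaps onboarding: none.
Union: none.

none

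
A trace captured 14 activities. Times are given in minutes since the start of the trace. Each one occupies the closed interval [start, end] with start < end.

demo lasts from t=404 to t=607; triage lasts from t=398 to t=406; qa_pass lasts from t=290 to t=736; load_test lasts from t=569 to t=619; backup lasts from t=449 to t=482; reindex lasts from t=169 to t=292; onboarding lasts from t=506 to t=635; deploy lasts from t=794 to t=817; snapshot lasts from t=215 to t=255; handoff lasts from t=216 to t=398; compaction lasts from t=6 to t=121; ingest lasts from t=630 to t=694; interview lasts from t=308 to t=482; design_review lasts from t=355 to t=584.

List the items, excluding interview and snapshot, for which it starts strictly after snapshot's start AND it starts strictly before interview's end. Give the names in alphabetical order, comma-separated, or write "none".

backup, demo, design_review, handoff, qa_pass, triage

Conditions: its start is strictly after snapshot's start (X.start > t=215) AND its start is strictly before interview's end (X.start < t=482).
backup: start t=449 > t=215? ✓; start t=449 < t=482? ✓ → yes.
compaction: start t=6 > t=215? ✗; start t=6 < t=482? ✓ → no.
demo: start t=404 > t=215? ✓; start t=404 < t=482? ✓ → yes.
deploy: start t=794 > t=215? ✓; start t=794 < t=482? ✗ → no.
design_review: start t=355 > t=215? ✓; start t=355 < t=482? ✓ → yes.
handoff: start t=216 > t=215? ✓; start t=216 < t=482? ✓ → yes.
ingest: start t=630 > t=215? ✓; start t=630 < t=482? ✗ → no.
load_test: start t=569 > t=215? ✓; start t=569 < t=482? ✗ → no.
onboarding: start t=506 > t=215? ✓; start t=506 < t=482? ✗ → no.
qa_pass: start t=290 > t=215? ✓; start t=290 < t=482? ✓ → yes.
reindex: start t=169 > t=215? ✗; start t=169 < t=482? ✓ → no.
triage: start t=398 > t=215? ✓; start t=398 < t=482? ✓ → yes.
Result: backup, demo, design_review, handoff, qa_pass, triage.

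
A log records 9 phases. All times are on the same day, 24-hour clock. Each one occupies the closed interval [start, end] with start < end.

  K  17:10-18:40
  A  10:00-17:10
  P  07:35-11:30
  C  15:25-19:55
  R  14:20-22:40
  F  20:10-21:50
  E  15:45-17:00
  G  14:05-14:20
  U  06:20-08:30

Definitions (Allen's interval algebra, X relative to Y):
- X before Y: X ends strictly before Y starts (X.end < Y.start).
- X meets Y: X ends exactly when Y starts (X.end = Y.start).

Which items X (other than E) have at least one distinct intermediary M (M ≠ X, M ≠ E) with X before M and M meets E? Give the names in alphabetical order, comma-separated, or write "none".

none

Target E = [15:45, 17:00].
Intermediaries M with M meets E: none.
Union: none.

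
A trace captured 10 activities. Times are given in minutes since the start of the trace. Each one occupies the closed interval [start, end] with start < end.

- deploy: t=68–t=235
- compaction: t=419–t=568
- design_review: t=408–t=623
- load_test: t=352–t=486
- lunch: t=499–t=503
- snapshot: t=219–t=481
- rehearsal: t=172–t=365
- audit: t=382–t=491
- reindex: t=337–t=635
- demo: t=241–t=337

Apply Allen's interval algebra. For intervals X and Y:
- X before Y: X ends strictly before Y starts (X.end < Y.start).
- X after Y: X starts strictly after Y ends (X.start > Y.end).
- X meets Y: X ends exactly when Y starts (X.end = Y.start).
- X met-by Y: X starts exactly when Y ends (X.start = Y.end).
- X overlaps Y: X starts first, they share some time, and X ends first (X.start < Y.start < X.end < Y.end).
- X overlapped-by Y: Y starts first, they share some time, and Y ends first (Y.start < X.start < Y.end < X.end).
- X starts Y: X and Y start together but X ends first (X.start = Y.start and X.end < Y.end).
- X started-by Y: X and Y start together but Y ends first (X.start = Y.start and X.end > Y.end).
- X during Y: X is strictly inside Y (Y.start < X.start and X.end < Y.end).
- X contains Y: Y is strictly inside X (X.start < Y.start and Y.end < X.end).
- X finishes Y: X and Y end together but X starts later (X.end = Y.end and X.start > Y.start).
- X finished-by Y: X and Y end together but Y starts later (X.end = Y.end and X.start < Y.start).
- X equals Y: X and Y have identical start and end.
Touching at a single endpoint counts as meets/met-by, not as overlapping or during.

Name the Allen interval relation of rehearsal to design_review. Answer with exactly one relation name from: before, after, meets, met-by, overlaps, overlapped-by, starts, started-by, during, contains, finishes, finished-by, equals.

before

rehearsal = [t=172, t=365]; design_review = [t=408, t=623].
Compare endpoints: rehearsal.start < design_review.start, rehearsal.start < design_review.end, rehearsal.end < design_review.start, rehearsal.end < design_review.end.
That pattern is 'before'.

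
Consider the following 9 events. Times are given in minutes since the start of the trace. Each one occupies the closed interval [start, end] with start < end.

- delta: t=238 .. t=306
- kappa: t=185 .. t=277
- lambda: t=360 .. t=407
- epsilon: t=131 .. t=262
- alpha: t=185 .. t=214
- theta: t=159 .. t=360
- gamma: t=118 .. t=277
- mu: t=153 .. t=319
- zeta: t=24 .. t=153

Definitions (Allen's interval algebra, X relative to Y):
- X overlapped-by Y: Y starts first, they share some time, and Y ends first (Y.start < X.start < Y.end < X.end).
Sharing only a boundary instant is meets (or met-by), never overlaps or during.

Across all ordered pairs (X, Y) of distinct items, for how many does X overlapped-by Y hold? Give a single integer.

11

Checking all 72 ordered pairs for relation 'overlapped-by'; matching pairs in alphabetical order:
(delta, epsilon): delta overlapped-by epsilon ✓
(delta, gamma): delta overlapped-by gamma ✓
(delta, kappa): delta overlapped-by kappa ✓
(epsilon, zeta): epsilon overlapped-by zeta ✓
(gamma, zeta): gamma overlapped-by zeta ✓
(kappa, epsilon): kappa overlapped-by epsilon ✓
(mu, epsilon): mu overlapped-by epsilon ✓
(mu, gamma): mu overlapped-by gamma ✓
(theta, epsilon): theta overlapped-by epsilon ✓
(theta, gamma): theta overlapped-by gamma ✓
(theta, mu): theta overlapped-by mu ✓
Count: 11.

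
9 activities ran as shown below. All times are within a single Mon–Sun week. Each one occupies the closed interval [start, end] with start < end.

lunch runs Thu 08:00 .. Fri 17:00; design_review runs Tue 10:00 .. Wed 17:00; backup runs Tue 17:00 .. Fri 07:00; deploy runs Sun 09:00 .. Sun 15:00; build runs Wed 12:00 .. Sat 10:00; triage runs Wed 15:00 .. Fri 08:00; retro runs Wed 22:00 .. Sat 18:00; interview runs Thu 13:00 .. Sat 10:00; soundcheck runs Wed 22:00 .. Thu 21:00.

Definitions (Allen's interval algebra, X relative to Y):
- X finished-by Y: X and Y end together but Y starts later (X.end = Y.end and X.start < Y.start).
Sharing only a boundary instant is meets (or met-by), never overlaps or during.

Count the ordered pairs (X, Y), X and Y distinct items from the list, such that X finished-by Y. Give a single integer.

Checking all 72 ordered pairs for relation 'finished-by'; matching pairs in alphabetical order:
(build, interview): build finished-by interview ✓
Count: 1.

1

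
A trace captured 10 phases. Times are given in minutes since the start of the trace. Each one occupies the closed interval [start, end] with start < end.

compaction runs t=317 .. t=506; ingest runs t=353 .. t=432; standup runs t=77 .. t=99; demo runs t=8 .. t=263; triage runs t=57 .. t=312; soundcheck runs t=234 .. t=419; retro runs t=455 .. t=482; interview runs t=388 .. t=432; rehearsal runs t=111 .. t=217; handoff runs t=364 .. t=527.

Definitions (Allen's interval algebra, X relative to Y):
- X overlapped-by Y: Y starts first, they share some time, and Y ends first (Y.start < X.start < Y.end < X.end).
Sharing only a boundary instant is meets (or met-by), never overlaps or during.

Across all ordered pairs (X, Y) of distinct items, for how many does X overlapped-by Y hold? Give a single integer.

9

Checking all 90 ordered pairs for relation 'overlapped-by'; matching pairs in alphabetical order:
(compaction, soundcheck): compaction overlapped-by soundcheck ✓
(handoff, compaction): handoff overlapped-by compaction ✓
(handoff, ingest): handoff overlapped-by ingest ✓
(handoff, soundcheck): handoff overlapped-by soundcheck ✓
(ingest, soundcheck): ingest overlapped-by soundcheck ✓
(interview, soundcheck): interview overlapped-by soundcheck ✓
(soundcheck, demo): soundcheck overlapped-by demo ✓
(soundcheck, triage): soundcheck overlapped-by triage ✓
(triage, demo): triage overlapped-by demo ✓
Count: 9.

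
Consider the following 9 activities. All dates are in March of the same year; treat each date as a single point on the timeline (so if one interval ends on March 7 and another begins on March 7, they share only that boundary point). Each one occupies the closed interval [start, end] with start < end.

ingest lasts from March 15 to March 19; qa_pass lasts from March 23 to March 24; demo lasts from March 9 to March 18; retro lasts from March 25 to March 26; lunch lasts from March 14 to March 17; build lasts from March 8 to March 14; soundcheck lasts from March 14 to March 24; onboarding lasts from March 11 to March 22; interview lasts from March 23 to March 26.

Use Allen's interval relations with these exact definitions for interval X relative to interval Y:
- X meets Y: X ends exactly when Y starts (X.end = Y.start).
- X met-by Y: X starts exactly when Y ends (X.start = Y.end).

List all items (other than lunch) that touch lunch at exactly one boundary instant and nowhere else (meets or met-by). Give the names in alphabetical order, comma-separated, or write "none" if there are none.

Target lunch = [March 14, March 17].
build [March 8, March 14] → meets → yes.
demo [March 9, March 18] → contains → no.
ingest [March 15, March 19] → overlapped-by → no.
interview [March 23, March 26] → after → no.
onboarding [March 11, March 22] → contains → no.
qa_pass [March 23, March 24] → after → no.
retro [March 25, March 26] → after → no.
soundcheck [March 14, March 24] → started-by → no.
Result: build.

build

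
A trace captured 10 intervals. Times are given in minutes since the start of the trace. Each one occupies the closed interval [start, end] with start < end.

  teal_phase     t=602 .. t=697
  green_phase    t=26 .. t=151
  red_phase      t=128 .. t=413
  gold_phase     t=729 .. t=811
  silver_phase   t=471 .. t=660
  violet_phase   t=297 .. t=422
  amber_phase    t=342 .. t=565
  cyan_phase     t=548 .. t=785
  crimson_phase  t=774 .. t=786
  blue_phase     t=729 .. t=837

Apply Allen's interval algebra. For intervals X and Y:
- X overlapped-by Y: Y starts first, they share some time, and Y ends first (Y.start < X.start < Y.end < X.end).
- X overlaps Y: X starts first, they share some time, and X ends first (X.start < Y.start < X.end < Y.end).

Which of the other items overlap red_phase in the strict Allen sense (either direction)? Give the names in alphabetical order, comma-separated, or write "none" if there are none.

amber_phase, green_phase, violet_phase

Target red_phase = [t=128, t=413].
amber_phase [t=342, t=565] → overlapped-by → yes.
blue_phase [t=729, t=837] → after → no.
crimson_phase [t=774, t=786] → after → no.
cyan_phase [t=548, t=785] → after → no.
gold_phase [t=729, t=811] → after → no.
green_phase [t=26, t=151] → overlaps → yes.
silver_phase [t=471, t=660] → after → no.
teal_phase [t=602, t=697] → after → no.
violet_phase [t=297, t=422] → overlapped-by → yes.
Result: amber_phase, green_phase, violet_phase.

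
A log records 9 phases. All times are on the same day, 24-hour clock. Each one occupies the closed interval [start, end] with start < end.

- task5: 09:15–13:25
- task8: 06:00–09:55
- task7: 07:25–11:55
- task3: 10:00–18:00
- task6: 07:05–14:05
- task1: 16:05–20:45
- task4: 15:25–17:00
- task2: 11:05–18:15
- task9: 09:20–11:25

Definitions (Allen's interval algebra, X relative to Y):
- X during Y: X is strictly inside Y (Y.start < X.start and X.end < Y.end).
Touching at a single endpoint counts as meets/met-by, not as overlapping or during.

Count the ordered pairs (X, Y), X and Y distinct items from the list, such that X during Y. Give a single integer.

Checking all 72 ordered pairs for relation 'during'; matching pairs in alphabetical order:
(task4, task2): task4 during task2 ✓
(task4, task3): task4 during task3 ✓
(task5, task6): task5 during task6 ✓
(task7, task6): task7 during task6 ✓
(task9, task5): task9 during task5 ✓
(task9, task6): task9 during task6 ✓
(task9, task7): task9 during task7 ✓
Count: 7.

7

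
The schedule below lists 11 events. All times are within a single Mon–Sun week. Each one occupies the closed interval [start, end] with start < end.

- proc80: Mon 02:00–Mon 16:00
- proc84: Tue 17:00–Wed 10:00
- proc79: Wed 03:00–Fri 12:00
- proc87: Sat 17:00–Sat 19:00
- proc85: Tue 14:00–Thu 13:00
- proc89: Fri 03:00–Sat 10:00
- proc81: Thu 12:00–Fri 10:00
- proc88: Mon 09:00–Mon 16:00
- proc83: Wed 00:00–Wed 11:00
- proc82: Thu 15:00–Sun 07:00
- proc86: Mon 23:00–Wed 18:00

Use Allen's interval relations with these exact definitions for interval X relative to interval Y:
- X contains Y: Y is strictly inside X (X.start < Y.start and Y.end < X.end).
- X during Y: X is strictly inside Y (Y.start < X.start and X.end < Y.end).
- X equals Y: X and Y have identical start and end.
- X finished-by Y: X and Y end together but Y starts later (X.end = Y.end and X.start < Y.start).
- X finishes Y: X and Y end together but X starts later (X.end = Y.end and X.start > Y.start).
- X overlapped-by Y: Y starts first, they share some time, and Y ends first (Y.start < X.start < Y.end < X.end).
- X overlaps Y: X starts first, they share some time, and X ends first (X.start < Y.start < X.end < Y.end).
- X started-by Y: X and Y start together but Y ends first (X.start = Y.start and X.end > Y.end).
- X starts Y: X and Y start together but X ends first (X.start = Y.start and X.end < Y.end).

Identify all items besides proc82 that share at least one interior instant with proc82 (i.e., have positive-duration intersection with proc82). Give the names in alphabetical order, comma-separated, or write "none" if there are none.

Target proc82 = [Thu 15:00, Sun 07:00].
proc79 [Wed 03:00, Fri 12:00] → overlaps → yes.
proc80 [Mon 02:00, Mon 16:00] → before → no.
proc81 [Thu 12:00, Fri 10:00] → overlaps → yes.
proc83 [Wed 00:00, Wed 11:00] → before → no.
proc84 [Tue 17:00, Wed 10:00] → before → no.
proc85 [Tue 14:00, Thu 13:00] → before → no.
proc86 [Mon 23:00, Wed 18:00] → before → no.
proc87 [Sat 17:00, Sat 19:00] → during → yes.
proc88 [Mon 09:00, Mon 16:00] → before → no.
proc89 [Fri 03:00, Sat 10:00] → during → yes.
Result: proc79, proc81, proc87, proc89.

proc79, proc81, proc87, proc89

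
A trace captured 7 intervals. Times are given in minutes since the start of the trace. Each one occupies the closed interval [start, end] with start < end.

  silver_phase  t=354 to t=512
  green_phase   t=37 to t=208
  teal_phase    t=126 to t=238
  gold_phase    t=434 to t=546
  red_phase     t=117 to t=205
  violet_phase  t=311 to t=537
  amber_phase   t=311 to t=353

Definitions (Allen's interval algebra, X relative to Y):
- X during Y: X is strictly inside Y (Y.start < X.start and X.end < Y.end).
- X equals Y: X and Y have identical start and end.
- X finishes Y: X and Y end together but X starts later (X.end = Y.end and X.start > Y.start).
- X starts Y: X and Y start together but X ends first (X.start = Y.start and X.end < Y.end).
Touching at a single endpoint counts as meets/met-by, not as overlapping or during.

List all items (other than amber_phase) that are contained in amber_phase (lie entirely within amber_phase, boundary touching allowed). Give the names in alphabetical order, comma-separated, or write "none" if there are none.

none

Target amber_phase = [t=311, t=353].
gold_phase [t=434, t=546] → after → no.
green_phase [t=37, t=208] → before → no.
red_phase [t=117, t=205] → before → no.
silver_phase [t=354, t=512] → after → no.
teal_phase [t=126, t=238] → before → no.
violet_phase [t=311, t=537] → started-by → no.
Result: none.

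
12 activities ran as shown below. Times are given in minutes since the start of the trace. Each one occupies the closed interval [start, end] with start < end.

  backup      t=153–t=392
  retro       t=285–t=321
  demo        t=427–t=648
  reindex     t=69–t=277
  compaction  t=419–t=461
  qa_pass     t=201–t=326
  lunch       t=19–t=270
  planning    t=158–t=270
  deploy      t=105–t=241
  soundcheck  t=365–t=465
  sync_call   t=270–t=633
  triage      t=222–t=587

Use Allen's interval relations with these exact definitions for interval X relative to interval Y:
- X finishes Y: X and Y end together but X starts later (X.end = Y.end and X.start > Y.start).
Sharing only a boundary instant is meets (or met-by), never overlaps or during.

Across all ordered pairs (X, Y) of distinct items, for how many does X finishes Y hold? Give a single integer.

1

Checking all 132 ordered pairs for relation 'finishes'; matching pairs in alphabetical order:
(planning, lunch): planning finishes lunch ✓
Count: 1.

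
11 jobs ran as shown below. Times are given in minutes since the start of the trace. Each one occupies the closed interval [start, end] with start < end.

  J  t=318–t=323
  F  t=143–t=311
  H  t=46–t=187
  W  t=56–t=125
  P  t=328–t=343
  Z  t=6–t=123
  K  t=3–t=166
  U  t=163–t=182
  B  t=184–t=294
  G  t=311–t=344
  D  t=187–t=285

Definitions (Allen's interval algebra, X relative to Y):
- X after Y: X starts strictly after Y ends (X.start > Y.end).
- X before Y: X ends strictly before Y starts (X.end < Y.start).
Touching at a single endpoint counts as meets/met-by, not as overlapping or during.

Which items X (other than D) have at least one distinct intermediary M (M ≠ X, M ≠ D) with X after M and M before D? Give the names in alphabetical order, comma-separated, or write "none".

B, F, G, J, P, U

Target D = [t=187, t=285].
Intermediaries M with M before D: K, U, W, Z.
Via K — items with X after K: B, G, J, P.
Via U — items with X after U: B, G, J, P.
Via W — items with X after W: B, F, G, J, P, U.
Via Z — items with X after Z: B, F, G, J, P, U.
Union: B, F, G, J, P, U.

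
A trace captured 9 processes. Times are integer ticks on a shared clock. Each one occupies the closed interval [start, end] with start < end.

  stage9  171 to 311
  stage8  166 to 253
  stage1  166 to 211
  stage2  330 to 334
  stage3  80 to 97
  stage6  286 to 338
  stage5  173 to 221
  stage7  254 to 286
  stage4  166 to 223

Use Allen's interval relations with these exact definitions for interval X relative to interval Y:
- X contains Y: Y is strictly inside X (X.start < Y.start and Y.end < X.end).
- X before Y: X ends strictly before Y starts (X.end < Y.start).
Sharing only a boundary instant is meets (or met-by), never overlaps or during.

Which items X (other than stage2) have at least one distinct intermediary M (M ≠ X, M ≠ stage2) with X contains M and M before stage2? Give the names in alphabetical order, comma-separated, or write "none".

Target stage2 = [330, 334].
Intermediaries M with M before stage2: stage1, stage3, stage4, stage5, stage7, stage8, stage9.
Via stage1 — items with X contains stage1: none.
Via stage3 — items with X contains stage3: none.
Via stage4 — items with X contains stage4: none.
Via stage5 — items with X contains stage5: stage4, stage8, stage9.
Via stage7 — items with X contains stage7: stage9.
Via stage8 — items with X contains stage8: none.
Via stage9 — items with X contains stage9: none.
Union: stage4, stage8, stage9.

stage4, stage8, stage9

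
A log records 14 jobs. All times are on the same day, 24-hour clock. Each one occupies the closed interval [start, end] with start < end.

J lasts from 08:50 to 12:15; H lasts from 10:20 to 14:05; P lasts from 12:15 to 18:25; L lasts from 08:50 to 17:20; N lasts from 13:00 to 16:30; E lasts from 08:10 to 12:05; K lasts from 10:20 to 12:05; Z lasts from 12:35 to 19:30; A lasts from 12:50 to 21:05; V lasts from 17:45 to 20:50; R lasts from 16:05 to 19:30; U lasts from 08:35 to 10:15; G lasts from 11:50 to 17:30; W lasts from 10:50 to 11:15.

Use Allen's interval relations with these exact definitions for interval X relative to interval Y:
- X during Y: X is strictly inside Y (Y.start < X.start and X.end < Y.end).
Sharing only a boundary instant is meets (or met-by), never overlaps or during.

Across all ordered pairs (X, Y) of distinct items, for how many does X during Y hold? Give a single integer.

16

Checking all 182 ordered pairs for relation 'during'; matching pairs in alphabetical order:
(H, L): H during L ✓
(K, J): K during J ✓
(K, L): K during L ✓
(N, A): N during A ✓
(N, G): N during G ✓
(N, L): N during L ✓
(N, P): N during P ✓
(N, Z): N during Z ✓
(R, A): R during A ✓
(U, E): U during E ✓
(V, A): V during A ✓
(W, E): W during E ✓
(W, H): W during H ✓
(W, J): W during J ✓
(W, K): W during K ✓
(W, L): W during L ✓
Count: 16.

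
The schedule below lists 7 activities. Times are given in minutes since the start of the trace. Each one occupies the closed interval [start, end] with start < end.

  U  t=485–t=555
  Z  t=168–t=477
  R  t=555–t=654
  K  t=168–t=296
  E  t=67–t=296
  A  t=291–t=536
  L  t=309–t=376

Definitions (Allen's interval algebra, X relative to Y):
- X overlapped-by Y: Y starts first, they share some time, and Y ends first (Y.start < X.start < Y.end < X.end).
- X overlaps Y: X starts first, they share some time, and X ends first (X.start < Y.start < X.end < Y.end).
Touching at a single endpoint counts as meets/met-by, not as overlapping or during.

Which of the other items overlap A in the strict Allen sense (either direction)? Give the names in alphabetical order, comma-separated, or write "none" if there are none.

Target A = [t=291, t=536].
E [t=67, t=296] → overlaps → yes.
K [t=168, t=296] → overlaps → yes.
L [t=309, t=376] → during → no.
R [t=555, t=654] → after → no.
U [t=485, t=555] → overlapped-by → yes.
Z [t=168, t=477] → overlaps → yes.
Result: E, K, U, Z.

E, K, U, Z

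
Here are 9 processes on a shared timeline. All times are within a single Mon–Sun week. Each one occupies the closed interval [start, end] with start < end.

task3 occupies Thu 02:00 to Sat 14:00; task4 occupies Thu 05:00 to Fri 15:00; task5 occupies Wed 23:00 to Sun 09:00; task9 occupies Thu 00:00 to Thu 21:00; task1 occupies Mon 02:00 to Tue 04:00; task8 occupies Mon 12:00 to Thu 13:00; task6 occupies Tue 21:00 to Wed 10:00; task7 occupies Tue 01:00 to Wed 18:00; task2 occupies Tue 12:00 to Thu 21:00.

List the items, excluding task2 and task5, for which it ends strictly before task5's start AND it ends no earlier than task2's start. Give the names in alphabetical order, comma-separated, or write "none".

task6, task7

Conditions: its end is strictly before task5's start (X.end < Wed 23:00) AND its end is no earlier than task2's start (X.end >= Tue 12:00).
task1: end Tue 04:00 < Wed 23:00? ✓; end Tue 04:00 >= Tue 12:00? ✗ → no.
task3: end Sat 14:00 < Wed 23:00? ✗; end Sat 14:00 >= Tue 12:00? ✓ → no.
task4: end Fri 15:00 < Wed 23:00? ✗; end Fri 15:00 >= Tue 12:00? ✓ → no.
task6: end Wed 10:00 < Wed 23:00? ✓; end Wed 10:00 >= Tue 12:00? ✓ → yes.
task7: end Wed 18:00 < Wed 23:00? ✓; end Wed 18:00 >= Tue 12:00? ✓ → yes.
task8: end Thu 13:00 < Wed 23:00? ✗; end Thu 13:00 >= Tue 12:00? ✓ → no.
task9: end Thu 21:00 < Wed 23:00? ✗; end Thu 21:00 >= Tue 12:00? ✓ → no.
Result: task6, task7.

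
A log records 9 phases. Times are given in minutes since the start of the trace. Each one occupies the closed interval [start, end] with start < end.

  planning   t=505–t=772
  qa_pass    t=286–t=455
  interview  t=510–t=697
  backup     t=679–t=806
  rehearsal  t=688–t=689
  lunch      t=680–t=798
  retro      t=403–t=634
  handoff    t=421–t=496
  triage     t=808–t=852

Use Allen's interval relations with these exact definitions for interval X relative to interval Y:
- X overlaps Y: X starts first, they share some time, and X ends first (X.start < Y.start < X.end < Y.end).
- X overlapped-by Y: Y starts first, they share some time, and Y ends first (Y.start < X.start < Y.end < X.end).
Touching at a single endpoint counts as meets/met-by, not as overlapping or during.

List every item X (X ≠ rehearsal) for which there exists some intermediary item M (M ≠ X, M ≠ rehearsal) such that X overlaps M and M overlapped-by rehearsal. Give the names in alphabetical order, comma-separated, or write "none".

none

Target rehearsal = [t=688, t=689].
Intermediaries M with M overlapped-by rehearsal: none.
Union: none.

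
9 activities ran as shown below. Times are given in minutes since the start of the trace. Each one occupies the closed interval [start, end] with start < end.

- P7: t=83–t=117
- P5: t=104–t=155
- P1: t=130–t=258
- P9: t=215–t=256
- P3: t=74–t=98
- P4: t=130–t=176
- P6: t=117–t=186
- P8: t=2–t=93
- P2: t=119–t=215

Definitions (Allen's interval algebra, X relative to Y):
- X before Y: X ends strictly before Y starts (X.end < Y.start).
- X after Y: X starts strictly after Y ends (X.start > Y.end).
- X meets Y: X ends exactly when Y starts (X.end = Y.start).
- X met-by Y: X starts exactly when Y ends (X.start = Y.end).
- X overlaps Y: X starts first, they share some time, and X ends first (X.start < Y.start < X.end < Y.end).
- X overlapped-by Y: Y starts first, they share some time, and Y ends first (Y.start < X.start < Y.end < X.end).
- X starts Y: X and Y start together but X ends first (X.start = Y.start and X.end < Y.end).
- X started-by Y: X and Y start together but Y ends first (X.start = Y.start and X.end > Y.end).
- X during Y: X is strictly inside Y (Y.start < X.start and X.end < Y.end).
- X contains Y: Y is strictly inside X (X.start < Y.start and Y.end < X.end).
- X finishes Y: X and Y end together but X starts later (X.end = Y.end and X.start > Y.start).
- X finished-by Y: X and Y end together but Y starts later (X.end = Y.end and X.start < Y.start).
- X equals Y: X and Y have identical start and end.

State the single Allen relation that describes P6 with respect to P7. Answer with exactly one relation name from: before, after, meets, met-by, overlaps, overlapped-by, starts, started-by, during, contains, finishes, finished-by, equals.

P6 = [t=117, t=186]; P7 = [t=83, t=117].
Compare endpoints: P6.start > P7.start, P6.start = P7.end, P6.end > P7.start, P6.end > P7.end.
That pattern is 'met-by'.

met-by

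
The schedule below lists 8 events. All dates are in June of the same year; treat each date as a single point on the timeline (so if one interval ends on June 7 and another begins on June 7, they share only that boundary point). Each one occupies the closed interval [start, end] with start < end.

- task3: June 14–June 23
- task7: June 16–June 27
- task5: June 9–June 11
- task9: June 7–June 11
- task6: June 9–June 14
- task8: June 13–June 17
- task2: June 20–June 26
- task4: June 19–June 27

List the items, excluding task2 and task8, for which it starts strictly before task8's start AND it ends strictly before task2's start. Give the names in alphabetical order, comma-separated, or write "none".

Conditions: its start is strictly before task8's start (X.start < June 13) AND its end is strictly before task2's start (X.end < June 20).
task3: start June 14 < June 13? ✗; end June 23 < June 20? ✗ → no.
task4: start June 19 < June 13? ✗; end June 27 < June 20? ✗ → no.
task5: start June 9 < June 13? ✓; end June 11 < June 20? ✓ → yes.
task6: start June 9 < June 13? ✓; end June 14 < June 20? ✓ → yes.
task7: start June 16 < June 13? ✗; end June 27 < June 20? ✗ → no.
task9: start June 7 < June 13? ✓; end June 11 < June 20? ✓ → yes.
Result: task5, task6, task9.

task5, task6, task9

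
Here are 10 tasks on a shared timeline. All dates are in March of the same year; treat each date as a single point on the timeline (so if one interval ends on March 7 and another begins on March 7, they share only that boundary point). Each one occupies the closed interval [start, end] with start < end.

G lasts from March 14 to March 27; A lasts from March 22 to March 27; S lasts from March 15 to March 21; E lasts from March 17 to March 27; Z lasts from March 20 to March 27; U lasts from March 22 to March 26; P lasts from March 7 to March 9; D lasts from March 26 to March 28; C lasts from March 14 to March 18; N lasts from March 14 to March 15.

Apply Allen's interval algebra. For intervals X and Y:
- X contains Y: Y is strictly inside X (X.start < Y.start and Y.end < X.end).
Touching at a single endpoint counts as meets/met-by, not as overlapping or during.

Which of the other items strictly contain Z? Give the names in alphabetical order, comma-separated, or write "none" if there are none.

Target Z = [March 20, March 27].
A [March 22, March 27] → finishes → no.
C [March 14, March 18] → before → no.
D [March 26, March 28] → overlapped-by → no.
E [March 17, March 27] → finished-by → no.
G [March 14, March 27] → finished-by → no.
N [March 14, March 15] → before → no.
P [March 7, March 9] → before → no.
S [March 15, March 21] → overlaps → no.
U [March 22, March 26] → during → no.
Result: none.

none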